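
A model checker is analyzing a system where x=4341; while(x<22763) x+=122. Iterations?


Step 1: x goes from 4341 toward 22763 by 122; the body runs while x<22763, so iterations = ceil((bound-start)/step)
Step 2: Distance=18422
Step 3: ceil(18422/122)=151

151


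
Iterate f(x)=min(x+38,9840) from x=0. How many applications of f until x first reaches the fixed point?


Step 1: x=0, cap=9840, increment=38
Step 2: x grows by 38 each step until capped at 9840; fixed point is x=9840
Step 3: iterations = ceil(9840/38) = 259

259


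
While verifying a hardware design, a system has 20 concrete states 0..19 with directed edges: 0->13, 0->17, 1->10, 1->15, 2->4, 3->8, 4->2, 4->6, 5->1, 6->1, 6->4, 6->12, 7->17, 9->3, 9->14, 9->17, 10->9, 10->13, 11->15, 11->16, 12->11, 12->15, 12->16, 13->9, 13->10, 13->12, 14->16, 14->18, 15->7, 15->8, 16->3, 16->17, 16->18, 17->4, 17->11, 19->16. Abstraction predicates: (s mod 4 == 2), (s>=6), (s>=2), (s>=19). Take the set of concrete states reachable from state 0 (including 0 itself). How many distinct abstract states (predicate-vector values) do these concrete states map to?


BFS from 0:
Concrete reachable: {0, 1, 2, 3, 4, 6, 7, 8, 9, 10, 11, 12, 13, 14, 15, 16, 17, 18}
Abstract via predicates (s mod 4 == 2), (s>=6), (s>=2), (s>=19):
  (0,0,0,0) <- {0, 1}
  (0,0,1,0) <- {3, 4}
  (0,1,1,0) <- {7, 8, 9, 11, 12, 13, 15, 16, 17}
  (1,0,1,0) <- {2}
  (1,1,1,0) <- {6, 10, 14, 18}
Distinct abstract states = 5

5


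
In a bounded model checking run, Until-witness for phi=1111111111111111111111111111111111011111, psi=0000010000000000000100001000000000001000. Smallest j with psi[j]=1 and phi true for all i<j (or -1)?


(phi U psi) at 0: need smallest j with psi[j]=1 and phi[i]=1 for all i in [0,j).
Scan from step 0:
  step 0: phi=1, psi=0 -> continue
  step 1: phi=1, psi=0 -> continue
  step 2: phi=1, psi=0 -> continue
  step 3: phi=1, psi=0 -> continue
  step 5: psi=1 and phi held for [0,5) -> witness found
Witness step = 5

5


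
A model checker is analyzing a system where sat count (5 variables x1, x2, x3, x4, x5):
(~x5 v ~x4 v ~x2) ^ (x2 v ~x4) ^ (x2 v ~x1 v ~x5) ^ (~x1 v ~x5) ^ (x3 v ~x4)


CNF with 5 clauses over 5 vars (32 assignments).
An assignment satisfies CNF iff every clause has >=1 true literal.
Check each row (bits = x1,x2,x3,x4,x5; clause T/F shown):
  row 0 [00000]: clauses=TTTTT -> 1
  row 1 [00001]: clauses=TTTTT -> 1
  row 2 [00010]: clauses=TFTTF -> 0
  row 3 [00011]: clauses=TFTTF -> 0
  row 4 [00100]: clauses=TTTTT -> 1
  row 5 [00101]: clauses=TTTTT -> 1
  row 6 [00110]: clauses=TFTTT -> 0
  row 7 [00111]: clauses=TFTTT -> 0
  row 8 [01000]: clauses=TTTTT -> 1
  row 9 [01001]: clauses=TTTTT -> 1
  row 10 [01010]: clauses=TTTTF -> 0
  row 11 [01011]: clauses=FTTTF -> 0
  row 12 [01100]: clauses=TTTTT -> 1
  row 13 [01101]: clauses=TTTTT -> 1
  row 14 [01110]: clauses=TTTTT -> 1
  row 15 [01111]: clauses=FTTTT -> 0
  row 16 [10000]: clauses=TTTTT -> 1
  row 17 [10001]: clauses=TTFFT -> 0
  row 18 [10010]: clauses=TFTTF -> 0
  row 19 [10011]: clauses=TFFFF -> 0
  row 20 [10100]: clauses=TTTTT -> 1
  row 21 [10101]: clauses=TTFFT -> 0
  row 22 [10110]: clauses=TFTTT -> 0
  row 23 [10111]: clauses=TFFFT -> 0
  row 24 [11000]: clauses=TTTTT -> 1
  row 25 [11001]: clauses=TTTFT -> 0
  row 26 [11010]: clauses=TTTTF -> 0
  row 27 [11011]: clauses=FTTFF -> 0
  row 28 [11100]: clauses=TTTTT -> 1
  row 29 [11101]: clauses=TTTFT -> 0
  row 30 [11110]: clauses=TTTTT -> 1
  row 31 [11111]: clauses=FTTFT -> 0
Full result column, 8 rows per line (x1,x2 fixed per line; x3,x4,x5 runs 000..111 left to right):
  rows 0-7 [x1,x2=00]: 11001100  (ones: 4)
  rows 8-15 [x1,x2=01]: 11001110  (ones: 5)
  rows 16-23 [x1,x2=10]: 10001000  (ones: 2)
  rows 24-31 [x1,x2=11]: 10001010  (ones: 3)
Satisfying assignments = 4+5+2+3 = 14

14


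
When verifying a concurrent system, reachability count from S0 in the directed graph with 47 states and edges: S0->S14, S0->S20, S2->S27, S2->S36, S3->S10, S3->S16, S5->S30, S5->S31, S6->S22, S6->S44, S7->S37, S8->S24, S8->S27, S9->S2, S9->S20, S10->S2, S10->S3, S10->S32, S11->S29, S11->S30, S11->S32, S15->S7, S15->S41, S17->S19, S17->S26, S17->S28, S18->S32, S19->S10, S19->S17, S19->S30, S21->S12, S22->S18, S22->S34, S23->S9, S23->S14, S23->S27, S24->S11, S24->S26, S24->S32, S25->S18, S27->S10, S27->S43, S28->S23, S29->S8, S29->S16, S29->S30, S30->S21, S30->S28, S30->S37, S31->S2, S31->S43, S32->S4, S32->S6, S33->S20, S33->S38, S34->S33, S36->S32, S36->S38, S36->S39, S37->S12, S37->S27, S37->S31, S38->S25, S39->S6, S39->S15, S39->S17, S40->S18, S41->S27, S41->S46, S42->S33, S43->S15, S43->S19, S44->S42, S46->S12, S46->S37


BFS from S0:
  layer 0: {S0}
  layer 1: {S14, S20}
Reachable set: {S0, S14, S20}
Count = 3

3


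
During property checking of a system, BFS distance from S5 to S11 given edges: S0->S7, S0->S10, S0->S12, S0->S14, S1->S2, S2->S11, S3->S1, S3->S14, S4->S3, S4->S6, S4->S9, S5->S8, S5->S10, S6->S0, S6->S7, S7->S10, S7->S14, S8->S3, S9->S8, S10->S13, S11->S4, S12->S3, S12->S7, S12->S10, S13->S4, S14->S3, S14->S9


BFS layer-by-layer from S5:
  dist 0: {S5}
  dist 1: {S8, S10}
  dist 2: {S3, S13}
  dist 3: {S1, S4, S14}
  dist 4: {S2, S6, S9}
  dist 5: {S0, S7, S11}
  -> S11 reached at distance 5
Shortest path length = 5

5


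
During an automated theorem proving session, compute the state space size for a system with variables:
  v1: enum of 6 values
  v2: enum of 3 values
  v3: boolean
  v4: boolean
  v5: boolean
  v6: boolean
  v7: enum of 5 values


State space = product of domain sizes of all variables.
Domain sizes:
  v1 (enum of 6 values): 6
  v2 (enum of 3 values): 3
  v3 (boolean): 2
  v4 (boolean): 2
  v5 (boolean): 2
  v6 (boolean): 2
  v7 (enum of 5 values): 5
Product = 6 * 3 * 2 * 2 * 2 * 2 * 5 = 1440

1440


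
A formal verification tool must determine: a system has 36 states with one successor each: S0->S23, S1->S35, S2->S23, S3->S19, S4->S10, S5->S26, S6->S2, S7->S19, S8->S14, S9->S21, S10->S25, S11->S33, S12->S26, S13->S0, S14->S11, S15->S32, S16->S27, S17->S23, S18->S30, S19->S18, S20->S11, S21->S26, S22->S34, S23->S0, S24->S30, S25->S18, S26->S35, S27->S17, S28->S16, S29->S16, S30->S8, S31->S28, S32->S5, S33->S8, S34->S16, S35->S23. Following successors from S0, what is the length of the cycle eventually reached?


Trace from S0 until a state repeats:
  S0 -> S23 -> S0
S0 first seen at step 0, revisited at step 2.
Cycle length = 2 - 0 = 2

2


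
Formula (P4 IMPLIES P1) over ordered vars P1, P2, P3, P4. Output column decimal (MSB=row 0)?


Formula: (P4 IMPLIES P1) over P1, P2, P3, P4 (16 rows)
Evaluate each row (bits = P1,P2,P3,P4, MSB first):
  row 0 [0000]: (0 IMPLIES 0) -> 1
  row 1 [0001]: (1 IMPLIES 0) -> 0
  row 2 [0010]: (0 IMPLIES 0) -> 1
  row 3 [0011]: (1 IMPLIES 0) -> 0
  row 4 [0100]: (0 IMPLIES 0) -> 1
  row 5 [0101]: (1 IMPLIES 0) -> 0
  row 6 [0110]: (0 IMPLIES 0) -> 1
  row 7 [0111]: (1 IMPLIES 0) -> 0
  row 8 [1000]: (0 IMPLIES 1) -> 1
  row 9 [1001]: (1 IMPLIES 1) -> 1
  row 10 [1010]: (0 IMPLIES 1) -> 1
  row 11 [1011]: (1 IMPLIES 1) -> 1
  row 12 [1100]: (0 IMPLIES 1) -> 1
  row 13 [1101]: (1 IMPLIES 1) -> 1
  row 14 [1110]: (0 IMPLIES 1) -> 1
  row 15 [1111]: (1 IMPLIES 1) -> 1
Full result column, 4 rows per line (P1,P2 fixed per line; P3,P4 runs 00..11 left to right):
  rows 0-3 [P1,P2=00]: 1010  = hex A
  rows 4-7 [P1,P2=01]: 1010  = hex A
  rows 8-11 [P1,P2=10]: 1111  = hex F
  rows 12-15 [P1,P2=11]: 1111  = hex F
Output column (row 0 .. row 15) = 1010101011111111
Output column grouped in 4s = 1010 1010 1111 1111 = 0xAAFF
Convert to decimal digit by digit (value = value*16 + digit):
  A -> 10
  10*16 + 10 (A) = 170
  170*16 + 15 (F) = 2735
  2735*16 + 15 (F) = 43775
Decimal = 43775

43775


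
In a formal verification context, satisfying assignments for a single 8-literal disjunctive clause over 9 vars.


Step 1: Total=2^9=512
Step 2: Unsat when all 8 false: 2^1=2
Step 3: Sat=512-2=510

510


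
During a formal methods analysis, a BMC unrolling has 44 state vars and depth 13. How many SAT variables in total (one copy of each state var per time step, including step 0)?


BMC unrolls to depth k, creating one copy of each state var for steps 0..k.
Step count = 13 + 1 = 14 (steps 0 through 13)
Vars per step = 44
Total = 44 * 14 = 616

616


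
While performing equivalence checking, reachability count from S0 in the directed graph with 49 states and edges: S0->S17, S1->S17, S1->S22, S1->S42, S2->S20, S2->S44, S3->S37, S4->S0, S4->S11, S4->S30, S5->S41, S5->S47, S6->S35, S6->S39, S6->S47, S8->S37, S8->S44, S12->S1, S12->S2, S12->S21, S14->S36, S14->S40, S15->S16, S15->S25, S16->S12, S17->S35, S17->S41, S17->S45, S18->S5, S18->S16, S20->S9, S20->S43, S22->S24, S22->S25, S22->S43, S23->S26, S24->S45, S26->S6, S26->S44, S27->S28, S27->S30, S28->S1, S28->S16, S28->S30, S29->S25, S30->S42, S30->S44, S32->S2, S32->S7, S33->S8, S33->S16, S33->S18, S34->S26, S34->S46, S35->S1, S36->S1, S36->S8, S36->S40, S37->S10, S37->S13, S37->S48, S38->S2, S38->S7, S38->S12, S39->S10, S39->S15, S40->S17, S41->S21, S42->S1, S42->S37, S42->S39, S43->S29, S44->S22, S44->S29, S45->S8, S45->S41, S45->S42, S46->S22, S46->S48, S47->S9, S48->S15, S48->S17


BFS from S0:
  layer 0: {S0}
  layer 1: {S17}
  layer 2: {S35, S41, S45}
  layer 3: {S1, S8, S21, S42}
  layer 4: {S22, S37, S39, S44}
  layer 5: {S10, S13, S15, S24, S25, S29, S43, S48}
  layer 6: {S16}
  layer 7: {S12}
  layer 8: {S2}
  layer 9: {S20}
  layer 10: {S9}
Reachable set: {S0, S1, S2, S8, S9, S10, S12, S13, S15, S16, S17, S20, S21, S22, S24, S25, S29, S35, S37, S39, S41, S42, S43, S44, S45, S48}
Count = 26

26


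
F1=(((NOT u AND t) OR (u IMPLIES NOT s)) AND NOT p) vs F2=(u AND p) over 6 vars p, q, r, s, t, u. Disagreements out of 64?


F1 = (((NOT u AND t) OR (u IMPLIES NOT s)) AND NOT p)
F2 = (u AND p)
Evaluate both on each of 64 rows (bits = p,q,r,s,t,u):
  row 0 [000000]: F1=1 F2=0 (differ) -> 1
  row 1 [000001]: F1=1 F2=0 (differ) -> 1
  row 2 [000010]: F1=1 F2=0 (differ) -> 1
  row 3 [000011]: F1=1 F2=0 (differ) -> 1
  row 4 [000100]: F1=1 F2=0 (differ) -> 1
  (every remaining row is evaluated the same way; all 64 results are listed next)
Full result column, 8 rows per line (p,q,r fixed per line; s,t,u runs 000..111 left to right):
  rows 0-7 [p,q,r=000]: 11111010  (ones: 6)
  rows 8-15 [p,q,r=001]: 11111010  (ones: 6)
  rows 16-23 [p,q,r=010]: 11111010  (ones: 6)
  rows 24-31 [p,q,r=011]: 11111010  (ones: 6)
  rows 32-39 [p,q,r=100]: 01010101  (ones: 4)
  rows 40-47 [p,q,r=101]: 01010101  (ones: 4)
  rows 48-55 [p,q,r=110]: 01010101  (ones: 4)
  rows 56-63 [p,q,r=111]: 01010101  (ones: 4)
Disagreements = 6+6+6+6+4+4+4+4 = 40

40


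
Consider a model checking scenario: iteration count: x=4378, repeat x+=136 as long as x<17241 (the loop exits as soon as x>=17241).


Step 1: x goes from 4378 toward 17241 by 136; the body runs while x<17241, so iterations = ceil((bound-start)/step)
Step 2: Distance=12863
Step 3: ceil(12863/136)=95

95


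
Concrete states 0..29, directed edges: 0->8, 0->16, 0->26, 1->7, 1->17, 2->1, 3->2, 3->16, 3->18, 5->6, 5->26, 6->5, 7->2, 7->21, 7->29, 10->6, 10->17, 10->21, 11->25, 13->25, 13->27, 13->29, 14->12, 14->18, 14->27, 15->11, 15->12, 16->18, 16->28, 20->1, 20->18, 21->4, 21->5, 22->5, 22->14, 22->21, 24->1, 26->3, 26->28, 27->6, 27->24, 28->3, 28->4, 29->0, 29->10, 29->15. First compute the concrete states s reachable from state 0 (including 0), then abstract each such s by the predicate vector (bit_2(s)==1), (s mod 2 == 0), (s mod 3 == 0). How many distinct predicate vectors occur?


BFS from 0:
Concrete reachable: {0, 1, 2, 3, 4, 5, 6, 7, 8, 10, 11, 12, 15, 16, 17, 18, 21, 25, 26, 28, 29}
Abstract via predicates (bit_2(s)==1), (s mod 2 == 0), (s mod 3 == 0):
  (0,0,0) <- {1, 11, 17, 25}
  (0,0,1) <- {3}
  (0,1,0) <- {2, 8, 10, 16, 26}
  (0,1,1) <- {0, 18}
  (1,0,0) <- {5, 7, 29}
  (1,0,1) <- {15, 21}
  (1,1,0) <- {4, 28}
  (1,1,1) <- {6, 12}
Distinct abstract states = 8

8


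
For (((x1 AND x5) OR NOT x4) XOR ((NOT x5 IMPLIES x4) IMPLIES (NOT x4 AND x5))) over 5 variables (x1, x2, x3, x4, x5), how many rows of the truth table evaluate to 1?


Formula: (((x1 AND x5) OR NOT x4) XOR ((NOT x5 IMPLIES x4) IMPLIES (NOT x4 AND x5))) over 5 vars (32 rows)
Evaluate each row (x1, x2, x3, x4, x5 as bits, MSB first):
  row 0 [00000]: (((0 AND 0) OR NOT 0) XOR ((NOT 0 IMPLIES 0) IMPLIES (NOT 0 AND 0))) -> 0
  row 1 [00001]: (((0 AND 1) OR NOT 0) XOR ((NOT 1 IMPLIES 0) IMPLIES (NOT 0 AND 1))) -> 0
  row 2 [00010]: (((0 AND 0) OR NOT 1) XOR ((NOT 0 IMPLIES 1) IMPLIES (NOT 1 AND 0))) -> 0
  row 3 [00011]: (((0 AND 1) OR NOT 1) XOR ((NOT 1 IMPLIES 1) IMPLIES (NOT 1 AND 1))) -> 0
  row 4 [00100]: (((0 AND 0) OR NOT 0) XOR ((NOT 0 IMPLIES 0) IMPLIES (NOT 0 AND 0))) -> 0
  row 5 [00101]: (((0 AND 1) OR NOT 0) XOR ((NOT 1 IMPLIES 0) IMPLIES (NOT 0 AND 1))) -> 0
  row 6 [00110]: (((0 AND 0) OR NOT 1) XOR ((NOT 0 IMPLIES 1) IMPLIES (NOT 1 AND 0))) -> 0
  row 7 [00111]: (((0 AND 1) OR NOT 1) XOR ((NOT 1 IMPLIES 1) IMPLIES (NOT 1 AND 1))) -> 0
  row 8 [01000]: (((0 AND 0) OR NOT 0) XOR ((NOT 0 IMPLIES 0) IMPLIES (NOT 0 AND 0))) -> 0
  row 9 [01001]: (((0 AND 1) OR NOT 0) XOR ((NOT 1 IMPLIES 0) IMPLIES (NOT 0 AND 1))) -> 0
  row 10 [01010]: (((0 AND 0) OR NOT 1) XOR ((NOT 0 IMPLIES 1) IMPLIES (NOT 1 AND 0))) -> 0
  row 11 [01011]: (((0 AND 1) OR NOT 1) XOR ((NOT 1 IMPLIES 1) IMPLIES (NOT 1 AND 1))) -> 0
  row 12 [01100]: (((0 AND 0) OR NOT 0) XOR ((NOT 0 IMPLIES 0) IMPLIES (NOT 0 AND 0))) -> 0
  row 13 [01101]: (((0 AND 1) OR NOT 0) XOR ((NOT 1 IMPLIES 0) IMPLIES (NOT 0 AND 1))) -> 0
  row 14 [01110]: (((0 AND 0) OR NOT 1) XOR ((NOT 0 IMPLIES 1) IMPLIES (NOT 1 AND 0))) -> 0
  row 15 [01111]: (((0 AND 1) OR NOT 1) XOR ((NOT 1 IMPLIES 1) IMPLIES (NOT 1 AND 1))) -> 0
  row 16 [10000]: (((1 AND 0) OR NOT 0) XOR ((NOT 0 IMPLIES 0) IMPLIES (NOT 0 AND 0))) -> 0
  row 17 [10001]: (((1 AND 1) OR NOT 0) XOR ((NOT 1 IMPLIES 0) IMPLIES (NOT 0 AND 1))) -> 0
  row 18 [10010]: (((1 AND 0) OR NOT 1) XOR ((NOT 0 IMPLIES 1) IMPLIES (NOT 1 AND 0))) -> 0
  row 19 [10011]: (((1 AND 1) OR NOT 1) XOR ((NOT 1 IMPLIES 1) IMPLIES (NOT 1 AND 1))) -> 1
  row 20 [10100]: (((1 AND 0) OR NOT 0) XOR ((NOT 0 IMPLIES 0) IMPLIES (NOT 0 AND 0))) -> 0
  row 21 [10101]: (((1 AND 1) OR NOT 0) XOR ((NOT 1 IMPLIES 0) IMPLIES (NOT 0 AND 1))) -> 0
  row 22 [10110]: (((1 AND 0) OR NOT 1) XOR ((NOT 0 IMPLIES 1) IMPLIES (NOT 1 AND 0))) -> 0
  row 23 [10111]: (((1 AND 1) OR NOT 1) XOR ((NOT 1 IMPLIES 1) IMPLIES (NOT 1 AND 1))) -> 1
  row 24 [11000]: (((1 AND 0) OR NOT 0) XOR ((NOT 0 IMPLIES 0) IMPLIES (NOT 0 AND 0))) -> 0
  row 25 [11001]: (((1 AND 1) OR NOT 0) XOR ((NOT 1 IMPLIES 0) IMPLIES (NOT 0 AND 1))) -> 0
  row 26 [11010]: (((1 AND 0) OR NOT 1) XOR ((NOT 0 IMPLIES 1) IMPLIES (NOT 1 AND 0))) -> 0
  row 27 [11011]: (((1 AND 1) OR NOT 1) XOR ((NOT 1 IMPLIES 1) IMPLIES (NOT 1 AND 1))) -> 1
  row 28 [11100]: (((1 AND 0) OR NOT 0) XOR ((NOT 0 IMPLIES 0) IMPLIES (NOT 0 AND 0))) -> 0
  row 29 [11101]: (((1 AND 1) OR NOT 0) XOR ((NOT 1 IMPLIES 0) IMPLIES (NOT 0 AND 1))) -> 0
  row 30 [11110]: (((1 AND 0) OR NOT 1) XOR ((NOT 0 IMPLIES 1) IMPLIES (NOT 1 AND 0))) -> 0
  row 31 [11111]: (((1 AND 1) OR NOT 1) XOR ((NOT 1 IMPLIES 1) IMPLIES (NOT 1 AND 1))) -> 1
Full result column, 8 rows per line (x1,x2 fixed per line; x3,x4,x5 runs 000..111 left to right):
  rows 0-7 [x1,x2=00]: 00000000  (ones: 0)
  rows 8-15 [x1,x2=01]: 00000000  (ones: 0)
  rows 16-23 [x1,x2=10]: 00010001  (ones: 2)
  rows 24-31 [x1,x2=11]: 00010001  (ones: 2)
Count of 1-rows = 0+0+2+2 = 4

4


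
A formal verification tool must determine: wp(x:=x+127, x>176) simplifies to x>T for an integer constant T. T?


Formula: wp(x:=E, P) = P[E/x] (substitute E for x in postcondition)
Step 1: Postcondition: x>176
Step 2: Substitute x+127 for x: x+127>176
Step 3: Solve for x: x > 176-127 = 49

49


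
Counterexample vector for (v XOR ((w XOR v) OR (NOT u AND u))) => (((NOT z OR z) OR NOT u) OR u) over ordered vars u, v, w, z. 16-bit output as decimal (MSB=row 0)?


F1 = (v XOR ((w XOR v) OR (NOT u AND u)))
F2 = (((NOT z OR z) OR NOT u) OR u)
Counterexample to F1=>F2 is where F1=1 and F2=0.
Evaluate each row (bits = u,v,w,z, MSB first):
  row 0 [0000]: F1=0 F2=1 -> F1&~F2 -> 0
  row 1 [0001]: F1=0 F2=1 -> F1&~F2 -> 0
  row 2 [0010]: F1=1 F2=1 -> F1&~F2 -> 0
  row 3 [0011]: F1=1 F2=1 -> F1&~F2 -> 0
  row 4 [0100]: F1=0 F2=1 -> F1&~F2 -> 0
  row 5 [0101]: F1=0 F2=1 -> F1&~F2 -> 0
  row 6 [0110]: F1=1 F2=1 -> F1&~F2 -> 0
  row 7 [0111]: F1=1 F2=1 -> F1&~F2 -> 0
  row 8 [1000]: F1=0 F2=1 -> F1&~F2 -> 0
  row 9 [1001]: F1=0 F2=1 -> F1&~F2 -> 0
  row 10 [1010]: F1=1 F2=1 -> F1&~F2 -> 0
  row 11 [1011]: F1=1 F2=1 -> F1&~F2 -> 0
  row 12 [1100]: F1=0 F2=1 -> F1&~F2 -> 0
  row 13 [1101]: F1=0 F2=1 -> F1&~F2 -> 0
  row 14 [1110]: F1=1 F2=1 -> F1&~F2 -> 0
  row 15 [1111]: F1=1 F2=1 -> F1&~F2 -> 0
Full result column, 4 rows per line (u,v fixed per line; w,z runs 00..11 left to right):
  rows 0-3 [u,v=00]: 0000  = hex 0
  rows 4-7 [u,v=01]: 0000  = hex 0
  rows 8-11 [u,v=10]: 0000  = hex 0
  rows 12-15 [u,v=11]: 0000  = hex 0
Counterexample vector (row 0 .. row 15) = 0000000000000000
Output column grouped in 4s = 0000 0000 0000 0000 = 0x0000
Convert to decimal digit by digit (value = value*16 + digit):
  0 -> 0
  0*16 + 0 = 0
  0*16 + 0 = 0
  0*16 + 0 = 0
Decimal = 0

0


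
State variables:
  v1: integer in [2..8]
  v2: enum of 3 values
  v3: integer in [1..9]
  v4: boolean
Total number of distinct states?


State space = product of domain sizes of all variables.
Domain sizes:
  v1 (integer in [2..8]): 7
  v2 (enum of 3 values): 3
  v3 (integer in [1..9]): 9
  v4 (boolean): 2
Product = 7 * 3 * 9 * 2 = 378

378


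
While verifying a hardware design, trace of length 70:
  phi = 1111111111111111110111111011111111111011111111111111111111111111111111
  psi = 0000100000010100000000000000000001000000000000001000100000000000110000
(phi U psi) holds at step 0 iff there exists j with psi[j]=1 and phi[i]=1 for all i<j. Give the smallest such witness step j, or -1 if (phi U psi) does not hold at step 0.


(phi U psi) at 0: need smallest j with psi[j]=1 and phi[i]=1 for all i in [0,j).
Scan from step 0:
  step 0: phi=1, psi=0 -> continue
  step 1: phi=1, psi=0 -> continue
  step 2: phi=1, psi=0 -> continue
  step 3: phi=1, psi=0 -> continue
  step 4: psi=1 and phi held for [0,4) -> witness found
Witness step = 4

4


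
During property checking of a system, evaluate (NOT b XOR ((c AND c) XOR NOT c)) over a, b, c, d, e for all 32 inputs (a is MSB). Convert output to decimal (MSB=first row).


Formula: (NOT b XOR ((c AND c) XOR NOT c)) over a, b, c, d, e (32 rows)
Evaluate each row (bits = a,b,c,d,e, MSB first):
  row 0 [00000]: (NOT 0 XOR ((0 AND 0) XOR NOT 0)) -> 0
  row 1 [00001]: (NOT 0 XOR ((0 AND 0) XOR NOT 0)) -> 0
  row 2 [00010]: (NOT 0 XOR ((0 AND 0) XOR NOT 0)) -> 0
  row 3 [00011]: (NOT 0 XOR ((0 AND 0) XOR NOT 0)) -> 0
  row 4 [00100]: (NOT 0 XOR ((1 AND 1) XOR NOT 1)) -> 0
  row 5 [00101]: (NOT 0 XOR ((1 AND 1) XOR NOT 1)) -> 0
  row 6 [00110]: (NOT 0 XOR ((1 AND 1) XOR NOT 1)) -> 0
  row 7 [00111]: (NOT 0 XOR ((1 AND 1) XOR NOT 1)) -> 0
  row 8 [01000]: (NOT 1 XOR ((0 AND 0) XOR NOT 0)) -> 1
  row 9 [01001]: (NOT 1 XOR ((0 AND 0) XOR NOT 0)) -> 1
  row 10 [01010]: (NOT 1 XOR ((0 AND 0) XOR NOT 0)) -> 1
  row 11 [01011]: (NOT 1 XOR ((0 AND 0) XOR NOT 0)) -> 1
  row 12 [01100]: (NOT 1 XOR ((1 AND 1) XOR NOT 1)) -> 1
  row 13 [01101]: (NOT 1 XOR ((1 AND 1) XOR NOT 1)) -> 1
  row 14 [01110]: (NOT 1 XOR ((1 AND 1) XOR NOT 1)) -> 1
  row 15 [01111]: (NOT 1 XOR ((1 AND 1) XOR NOT 1)) -> 1
  row 16 [10000]: (NOT 0 XOR ((0 AND 0) XOR NOT 0)) -> 0
  row 17 [10001]: (NOT 0 XOR ((0 AND 0) XOR NOT 0)) -> 0
  row 18 [10010]: (NOT 0 XOR ((0 AND 0) XOR NOT 0)) -> 0
  row 19 [10011]: (NOT 0 XOR ((0 AND 0) XOR NOT 0)) -> 0
  row 20 [10100]: (NOT 0 XOR ((1 AND 1) XOR NOT 1)) -> 0
  row 21 [10101]: (NOT 0 XOR ((1 AND 1) XOR NOT 1)) -> 0
  row 22 [10110]: (NOT 0 XOR ((1 AND 1) XOR NOT 1)) -> 0
  row 23 [10111]: (NOT 0 XOR ((1 AND 1) XOR NOT 1)) -> 0
  row 24 [11000]: (NOT 1 XOR ((0 AND 0) XOR NOT 0)) -> 1
  row 25 [11001]: (NOT 1 XOR ((0 AND 0) XOR NOT 0)) -> 1
  row 26 [11010]: (NOT 1 XOR ((0 AND 0) XOR NOT 0)) -> 1
  row 27 [11011]: (NOT 1 XOR ((0 AND 0) XOR NOT 0)) -> 1
  row 28 [11100]: (NOT 1 XOR ((1 AND 1) XOR NOT 1)) -> 1
  row 29 [11101]: (NOT 1 XOR ((1 AND 1) XOR NOT 1)) -> 1
  row 30 [11110]: (NOT 1 XOR ((1 AND 1) XOR NOT 1)) -> 1
  row 31 [11111]: (NOT 1 XOR ((1 AND 1) XOR NOT 1)) -> 1
Full result column, 4 rows per line (a,b,c fixed per line; d,e runs 00..11 left to right):
  rows 0-3 [a,b,c=000]: 0000  = hex 0
  rows 4-7 [a,b,c=001]: 0000  = hex 0
  rows 8-11 [a,b,c=010]: 1111  = hex F
  rows 12-15 [a,b,c=011]: 1111  = hex F
  rows 16-19 [a,b,c=100]: 0000  = hex 0
  rows 20-23 [a,b,c=101]: 0000  = hex 0
  rows 24-27 [a,b,c=110]: 1111  = hex F
  rows 28-31 [a,b,c=111]: 1111  = hex F
Output column (row 0 .. row 31) = 00000000111111110000000011111111
Output column grouped in 4s = 0000 0000 1111 1111 0000 0000 1111 1111 = 0x00FF00FF
Convert to decimal digit by digit (value = value*16 + digit):
  0 -> 0
  0*16 + 0 = 0
  0*16 + 15 (F) = 15
  15*16 + 15 (F) = 255
  255*16 + 0 = 4080
  4080*16 + 0 = 65280
  65280*16 + 15 (F) = 1044495
  1044495*16 + 15 (F) = 16711935
Decimal = 16711935

16711935


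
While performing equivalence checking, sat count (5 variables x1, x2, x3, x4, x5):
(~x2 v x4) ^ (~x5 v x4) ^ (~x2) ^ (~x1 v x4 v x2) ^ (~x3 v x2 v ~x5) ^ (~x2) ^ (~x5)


CNF with 7 clauses over 5 vars (32 assignments).
An assignment satisfies CNF iff every clause has >=1 true literal.
Check each row (bits = x1,x2,x3,x4,x5; clause T/F shown):
  row 0 [00000]: clauses=TTTTTTT -> 1
  row 1 [00001]: clauses=TFTTTTF -> 0
  row 2 [00010]: clauses=TTTTTTT -> 1
  row 3 [00011]: clauses=TTTTTTF -> 0
  row 4 [00100]: clauses=TTTTTTT -> 1
  row 5 [00101]: clauses=TFTTFTF -> 0
  row 6 [00110]: clauses=TTTTTTT -> 1
  row 7 [00111]: clauses=TTTTFTF -> 0
  row 8 [01000]: clauses=FTFTTFT -> 0
  row 9 [01001]: clauses=FFFTTFF -> 0
  row 10 [01010]: clauses=TTFTTFT -> 0
  row 11 [01011]: clauses=TTFTTFF -> 0
  row 12 [01100]: clauses=FTFTTFT -> 0
  row 13 [01101]: clauses=FFFTTFF -> 0
  row 14 [01110]: clauses=TTFTTFT -> 0
  row 15 [01111]: clauses=TTFTTFF -> 0
  row 16 [10000]: clauses=TTTFTTT -> 0
  row 17 [10001]: clauses=TFTFTTF -> 0
  row 18 [10010]: clauses=TTTTTTT -> 1
  row 19 [10011]: clauses=TTTTTTF -> 0
  row 20 [10100]: clauses=TTTFTTT -> 0
  row 21 [10101]: clauses=TFTFFTF -> 0
  row 22 [10110]: clauses=TTTTTTT -> 1
  row 23 [10111]: clauses=TTTTFTF -> 0
  row 24 [11000]: clauses=FTFTTFT -> 0
  row 25 [11001]: clauses=FFFTTFF -> 0
  row 26 [11010]: clauses=TTFTTFT -> 0
  row 27 [11011]: clauses=TTFTTFF -> 0
  row 28 [11100]: clauses=FTFTTFT -> 0
  row 29 [11101]: clauses=FFFTTFF -> 0
  row 30 [11110]: clauses=TTFTTFT -> 0
  row 31 [11111]: clauses=TTFTTFF -> 0
Full result column, 8 rows per line (x1,x2 fixed per line; x3,x4,x5 runs 000..111 left to right):
  rows 0-7 [x1,x2=00]: 10101010  (ones: 4)
  rows 8-15 [x1,x2=01]: 00000000  (ones: 0)
  rows 16-23 [x1,x2=10]: 00100010  (ones: 2)
  rows 24-31 [x1,x2=11]: 00000000  (ones: 0)
Satisfying assignments = 4+0+2+0 = 6

6


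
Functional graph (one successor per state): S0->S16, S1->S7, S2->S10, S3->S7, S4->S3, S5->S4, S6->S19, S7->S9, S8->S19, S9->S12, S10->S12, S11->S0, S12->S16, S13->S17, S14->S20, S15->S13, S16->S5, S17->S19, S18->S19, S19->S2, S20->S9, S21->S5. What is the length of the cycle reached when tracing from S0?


Trace from S0 until a state repeats:
  S0 -> S16 -> S5 -> S4 -> S3 -> S7 -> S9 -> S12 -> S16
S16 first seen at step 1, revisited at step 8.
Cycle length = 8 - 1 = 7

7


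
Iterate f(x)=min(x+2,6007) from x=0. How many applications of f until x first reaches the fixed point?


Step 1: x=0, cap=6007, increment=2
Step 2: x grows by 2 each step until capped at 6007; fixed point is x=6007
Step 3: iterations = ceil(6007/2) = 3004

3004


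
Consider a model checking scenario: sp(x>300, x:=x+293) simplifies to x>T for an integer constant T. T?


Formula: sp(P, x:=E) = exists old_x. (x = E[old_x/x]) AND P[old_x/x] (old_x is the value of x before the assignment; eliminate old_x by solving x = E[old_x/x] for old_x)
Step 1: Precondition P: x>300, i.e. old_x > 300
Step 2: Assignment gives x = old_x + 293, so old_x = x - 293
Step 3: Substitute into P: x - 293 > 300
Step 4: Simplify: x > 300+293 = 593

593


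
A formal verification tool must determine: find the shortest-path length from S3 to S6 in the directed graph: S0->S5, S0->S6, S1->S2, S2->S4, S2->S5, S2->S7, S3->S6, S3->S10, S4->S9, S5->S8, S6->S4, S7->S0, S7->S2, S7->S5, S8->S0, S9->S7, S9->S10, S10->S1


BFS layer-by-layer from S3:
  dist 0: {S3}
  dist 1: {S6, S10}
  -> S6 reached at distance 1
Shortest path length = 1

1


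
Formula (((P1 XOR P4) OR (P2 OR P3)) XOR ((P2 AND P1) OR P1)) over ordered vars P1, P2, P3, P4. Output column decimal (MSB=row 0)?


Formula: (((P1 XOR P4) OR (P2 OR P3)) XOR ((P2 AND P1) OR P1)) over P1, P2, P3, P4 (16 rows)
Evaluate each row (bits = P1,P2,P3,P4, MSB first):
  row 0 [0000]: (((0 XOR 0) OR (0 OR 0)) XOR ((0 AND 0) OR 0)) -> 0
  row 1 [0001]: (((0 XOR 1) OR (0 OR 0)) XOR ((0 AND 0) OR 0)) -> 1
  row 2 [0010]: (((0 XOR 0) OR (0 OR 1)) XOR ((0 AND 0) OR 0)) -> 1
  row 3 [0011]: (((0 XOR 1) OR (0 OR 1)) XOR ((0 AND 0) OR 0)) -> 1
  row 4 [0100]: (((0 XOR 0) OR (1 OR 0)) XOR ((1 AND 0) OR 0)) -> 1
  row 5 [0101]: (((0 XOR 1) OR (1 OR 0)) XOR ((1 AND 0) OR 0)) -> 1
  row 6 [0110]: (((0 XOR 0) OR (1 OR 1)) XOR ((1 AND 0) OR 0)) -> 1
  row 7 [0111]: (((0 XOR 1) OR (1 OR 1)) XOR ((1 AND 0) OR 0)) -> 1
  row 8 [1000]: (((1 XOR 0) OR (0 OR 0)) XOR ((0 AND 1) OR 1)) -> 0
  row 9 [1001]: (((1 XOR 1) OR (0 OR 0)) XOR ((0 AND 1) OR 1)) -> 1
  row 10 [1010]: (((1 XOR 0) OR (0 OR 1)) XOR ((0 AND 1) OR 1)) -> 0
  row 11 [1011]: (((1 XOR 1) OR (0 OR 1)) XOR ((0 AND 1) OR 1)) -> 0
  row 12 [1100]: (((1 XOR 0) OR (1 OR 0)) XOR ((1 AND 1) OR 1)) -> 0
  row 13 [1101]: (((1 XOR 1) OR (1 OR 0)) XOR ((1 AND 1) OR 1)) -> 0
  row 14 [1110]: (((1 XOR 0) OR (1 OR 1)) XOR ((1 AND 1) OR 1)) -> 0
  row 15 [1111]: (((1 XOR 1) OR (1 OR 1)) XOR ((1 AND 1) OR 1)) -> 0
Full result column, 4 rows per line (P1,P2 fixed per line; P3,P4 runs 00..11 left to right):
  rows 0-3 [P1,P2=00]: 0111  = hex 7
  rows 4-7 [P1,P2=01]: 1111  = hex F
  rows 8-11 [P1,P2=10]: 0100  = hex 4
  rows 12-15 [P1,P2=11]: 0000  = hex 0
Output column (row 0 .. row 15) = 0111111101000000
Output column grouped in 4s = 0111 1111 0100 0000 = 0x7F40
Convert to decimal digit by digit (value = value*16 + digit):
  7 -> 7
  7*16 + 15 (F) = 127
  127*16 + 4 = 2036
  2036*16 + 0 = 32576
Decimal = 32576

32576


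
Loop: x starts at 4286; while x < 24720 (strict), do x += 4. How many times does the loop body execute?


Step 1: x goes from 4286 toward 24720 by 4; the body runs while x<24720, so iterations = ceil((bound-start)/step)
Step 2: Distance=20434
Step 3: ceil(20434/4)=5109

5109


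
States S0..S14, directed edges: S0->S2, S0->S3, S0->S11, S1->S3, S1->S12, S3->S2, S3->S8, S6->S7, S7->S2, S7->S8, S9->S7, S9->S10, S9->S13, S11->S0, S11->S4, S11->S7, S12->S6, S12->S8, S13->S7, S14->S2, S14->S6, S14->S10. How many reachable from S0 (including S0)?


BFS from S0:
  layer 0: {S0}
  layer 1: {S2, S3, S11}
  layer 2: {S4, S7, S8}
Reachable set: {S0, S2, S3, S4, S7, S8, S11}
Count = 7

7


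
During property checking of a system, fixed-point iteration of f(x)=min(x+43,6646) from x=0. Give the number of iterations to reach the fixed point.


Step 1: x=0, cap=6646, increment=43
Step 2: x grows by 43 each step until capped at 6646; fixed point is x=6646
Step 3: iterations = ceil(6646/43) = 155

155


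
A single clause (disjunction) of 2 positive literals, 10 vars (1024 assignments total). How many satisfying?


Step 1: Total=2^10=1024
Step 2: Unsat when all 2 false: 2^8=256
Step 3: Sat=1024-256=768

768


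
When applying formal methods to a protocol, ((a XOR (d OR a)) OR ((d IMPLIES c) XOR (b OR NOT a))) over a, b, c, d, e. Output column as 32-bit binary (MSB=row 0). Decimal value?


Formula: ((a XOR (d OR a)) OR ((d IMPLIES c) XOR (b OR NOT a))) over a, b, c, d, e (32 rows)
Evaluate each row (bits = a,b,c,d,e, MSB first):
  row 0 [00000]: ((0 XOR (0 OR 0)) OR ((0 IMPLIES 0) XOR (0 OR NOT 0))) -> 0
  row 1 [00001]: ((0 XOR (0 OR 0)) OR ((0 IMPLIES 0) XOR (0 OR NOT 0))) -> 0
  row 2 [00010]: ((0 XOR (1 OR 0)) OR ((1 IMPLIES 0) XOR (0 OR NOT 0))) -> 1
  row 3 [00011]: ((0 XOR (1 OR 0)) OR ((1 IMPLIES 0) XOR (0 OR NOT 0))) -> 1
  row 4 [00100]: ((0 XOR (0 OR 0)) OR ((0 IMPLIES 1) XOR (0 OR NOT 0))) -> 0
  row 5 [00101]: ((0 XOR (0 OR 0)) OR ((0 IMPLIES 1) XOR (0 OR NOT 0))) -> 0
  row 6 [00110]: ((0 XOR (1 OR 0)) OR ((1 IMPLIES 1) XOR (0 OR NOT 0))) -> 1
  row 7 [00111]: ((0 XOR (1 OR 0)) OR ((1 IMPLIES 1) XOR (0 OR NOT 0))) -> 1
  row 8 [01000]: ((0 XOR (0 OR 0)) OR ((0 IMPLIES 0) XOR (1 OR NOT 0))) -> 0
  row 9 [01001]: ((0 XOR (0 OR 0)) OR ((0 IMPLIES 0) XOR (1 OR NOT 0))) -> 0
  row 10 [01010]: ((0 XOR (1 OR 0)) OR ((1 IMPLIES 0) XOR (1 OR NOT 0))) -> 1
  row 11 [01011]: ((0 XOR (1 OR 0)) OR ((1 IMPLIES 0) XOR (1 OR NOT 0))) -> 1
  row 12 [01100]: ((0 XOR (0 OR 0)) OR ((0 IMPLIES 1) XOR (1 OR NOT 0))) -> 0
  row 13 [01101]: ((0 XOR (0 OR 0)) OR ((0 IMPLIES 1) XOR (1 OR NOT 0))) -> 0
  row 14 [01110]: ((0 XOR (1 OR 0)) OR ((1 IMPLIES 1) XOR (1 OR NOT 0))) -> 1
  row 15 [01111]: ((0 XOR (1 OR 0)) OR ((1 IMPLIES 1) XOR (1 OR NOT 0))) -> 1
  row 16 [10000]: ((1 XOR (0 OR 1)) OR ((0 IMPLIES 0) XOR (0 OR NOT 1))) -> 1
  row 17 [10001]: ((1 XOR (0 OR 1)) OR ((0 IMPLIES 0) XOR (0 OR NOT 1))) -> 1
  row 18 [10010]: ((1 XOR (1 OR 1)) OR ((1 IMPLIES 0) XOR (0 OR NOT 1))) -> 0
  row 19 [10011]: ((1 XOR (1 OR 1)) OR ((1 IMPLIES 0) XOR (0 OR NOT 1))) -> 0
  row 20 [10100]: ((1 XOR (0 OR 1)) OR ((0 IMPLIES 1) XOR (0 OR NOT 1))) -> 1
  row 21 [10101]: ((1 XOR (0 OR 1)) OR ((0 IMPLIES 1) XOR (0 OR NOT 1))) -> 1
  row 22 [10110]: ((1 XOR (1 OR 1)) OR ((1 IMPLIES 1) XOR (0 OR NOT 1))) -> 1
  row 23 [10111]: ((1 XOR (1 OR 1)) OR ((1 IMPLIES 1) XOR (0 OR NOT 1))) -> 1
  row 24 [11000]: ((1 XOR (0 OR 1)) OR ((0 IMPLIES 0) XOR (1 OR NOT 1))) -> 0
  row 25 [11001]: ((1 XOR (0 OR 1)) OR ((0 IMPLIES 0) XOR (1 OR NOT 1))) -> 0
  row 26 [11010]: ((1 XOR (1 OR 1)) OR ((1 IMPLIES 0) XOR (1 OR NOT 1))) -> 1
  row 27 [11011]: ((1 XOR (1 OR 1)) OR ((1 IMPLIES 0) XOR (1 OR NOT 1))) -> 1
  row 28 [11100]: ((1 XOR (0 OR 1)) OR ((0 IMPLIES 1) XOR (1 OR NOT 1))) -> 0
  row 29 [11101]: ((1 XOR (0 OR 1)) OR ((0 IMPLIES 1) XOR (1 OR NOT 1))) -> 0
  row 30 [11110]: ((1 XOR (1 OR 1)) OR ((1 IMPLIES 1) XOR (1 OR NOT 1))) -> 0
  row 31 [11111]: ((1 XOR (1 OR 1)) OR ((1 IMPLIES 1) XOR (1 OR NOT 1))) -> 0
Full result column, 4 rows per line (a,b,c fixed per line; d,e runs 00..11 left to right):
  rows 0-3 [a,b,c=000]: 0011  = hex 3
  rows 4-7 [a,b,c=001]: 0011  = hex 3
  rows 8-11 [a,b,c=010]: 0011  = hex 3
  rows 12-15 [a,b,c=011]: 0011  = hex 3
  rows 16-19 [a,b,c=100]: 1100  = hex C
  rows 20-23 [a,b,c=101]: 1111  = hex F
  rows 24-27 [a,b,c=110]: 0011  = hex 3
  rows 28-31 [a,b,c=111]: 0000  = hex 0
Output column (row 0 .. row 31) = 00110011001100111100111100110000
Output column grouped in 4s = 0011 0011 0011 0011 1100 1111 0011 0000 = 0x3333CF30
Convert to decimal digit by digit (value = value*16 + digit):
  3 -> 3
  3*16 + 3 = 51
  51*16 + 3 = 819
  819*16 + 3 = 13107
  13107*16 + 12 (C) = 209724
  209724*16 + 15 (F) = 3355599
  3355599*16 + 3 = 53689587
  53689587*16 + 0 = 859033392
Decimal = 859033392

859033392


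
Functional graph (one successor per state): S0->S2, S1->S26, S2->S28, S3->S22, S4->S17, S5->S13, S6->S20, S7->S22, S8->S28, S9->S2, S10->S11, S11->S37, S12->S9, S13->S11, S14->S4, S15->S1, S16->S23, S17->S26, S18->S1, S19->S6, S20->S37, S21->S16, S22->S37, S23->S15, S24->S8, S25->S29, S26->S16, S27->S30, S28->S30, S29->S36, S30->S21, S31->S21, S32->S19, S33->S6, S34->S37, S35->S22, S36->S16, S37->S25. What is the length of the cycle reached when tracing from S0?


Trace from S0 until a state repeats:
  S0 -> S2 -> S28 -> S30 -> S21 -> S16 -> S23 -> S15 -> S1 -> S26 -> S16
S16 first seen at step 5, revisited at step 10.
Cycle length = 10 - 5 = 5

5


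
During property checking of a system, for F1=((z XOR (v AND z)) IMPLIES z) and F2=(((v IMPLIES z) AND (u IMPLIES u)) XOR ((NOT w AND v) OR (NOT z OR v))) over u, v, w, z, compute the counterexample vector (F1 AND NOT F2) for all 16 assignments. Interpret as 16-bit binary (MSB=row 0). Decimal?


F1 = ((z XOR (v AND z)) IMPLIES z)
F2 = (((v IMPLIES z) AND (u IMPLIES u)) XOR ((NOT w AND v) OR (NOT z OR v)))
Counterexample to F1=>F2 is where F1=1 and F2=0.
Evaluate each row (bits = u,v,w,z, MSB first):
  row 0 [0000]: F1=1 F2=0 -> F1&~F2 -> 1
  row 1 [0001]: F1=1 F2=1 -> F1&~F2 -> 0
  row 2 [0010]: F1=1 F2=0 -> F1&~F2 -> 1
  row 3 [0011]: F1=1 F2=1 -> F1&~F2 -> 0
  row 4 [0100]: F1=1 F2=1 -> F1&~F2 -> 0
  row 5 [0101]: F1=1 F2=0 -> F1&~F2 -> 1
  row 6 [0110]: F1=1 F2=1 -> F1&~F2 -> 0
  row 7 [0111]: F1=1 F2=0 -> F1&~F2 -> 1
  row 8 [1000]: F1=1 F2=0 -> F1&~F2 -> 1
  row 9 [1001]: F1=1 F2=1 -> F1&~F2 -> 0
  row 10 [1010]: F1=1 F2=0 -> F1&~F2 -> 1
  row 11 [1011]: F1=1 F2=1 -> F1&~F2 -> 0
  row 12 [1100]: F1=1 F2=1 -> F1&~F2 -> 0
  row 13 [1101]: F1=1 F2=0 -> F1&~F2 -> 1
  row 14 [1110]: F1=1 F2=1 -> F1&~F2 -> 0
  row 15 [1111]: F1=1 F2=0 -> F1&~F2 -> 1
Full result column, 4 rows per line (u,v fixed per line; w,z runs 00..11 left to right):
  rows 0-3 [u,v=00]: 1010  = hex A
  rows 4-7 [u,v=01]: 0101  = hex 5
  rows 8-11 [u,v=10]: 1010  = hex A
  rows 12-15 [u,v=11]: 0101  = hex 5
Counterexample vector (row 0 .. row 15) = 1010010110100101
Output column grouped in 4s = 1010 0101 1010 0101 = 0xA5A5
Convert to decimal digit by digit (value = value*16 + digit):
  A -> 10
  10*16 + 5 = 165
  165*16 + 10 (A) = 2650
  2650*16 + 5 = 42405
Decimal = 42405

42405


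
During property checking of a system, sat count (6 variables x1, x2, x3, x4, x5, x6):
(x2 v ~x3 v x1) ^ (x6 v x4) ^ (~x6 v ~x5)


CNF with 3 clauses over 6 vars (64 assignments).
An assignment satisfies CNF iff every clause has >=1 true literal.
Check each row (bits = x1,x2,x3,x4,x5,x6; clause T/F shown):
  row 0 [000000]: clauses=TFT -> 0
  row 1 [000001]: clauses=TTT -> 1
  row 2 [000010]: clauses=TFT -> 0
  row 3 [000011]: clauses=TTF -> 0
  row 4 [000100]: clauses=TTT -> 1
  (every remaining row is evaluated the same way; all 64 results are listed next)
Full result column, 8 rows per line (x1,x2,x3 fixed per line; x4,x5,x6 runs 000..111 left to right):
  rows 0-7 [x1,x2,x3=000]: 01001110  (ones: 4)
  rows 8-15 [x1,x2,x3=001]: 00000000  (ones: 0)
  rows 16-23 [x1,x2,x3=010]: 01001110  (ones: 4)
  rows 24-31 [x1,x2,x3=011]: 01001110  (ones: 4)
  rows 32-39 [x1,x2,x3=100]: 01001110  (ones: 4)
  rows 40-47 [x1,x2,x3=101]: 01001110  (ones: 4)
  rows 48-55 [x1,x2,x3=110]: 01001110  (ones: 4)
  rows 56-63 [x1,x2,x3=111]: 01001110  (ones: 4)
Satisfying assignments = 4+0+4+4+4+4+4+4 = 28

28


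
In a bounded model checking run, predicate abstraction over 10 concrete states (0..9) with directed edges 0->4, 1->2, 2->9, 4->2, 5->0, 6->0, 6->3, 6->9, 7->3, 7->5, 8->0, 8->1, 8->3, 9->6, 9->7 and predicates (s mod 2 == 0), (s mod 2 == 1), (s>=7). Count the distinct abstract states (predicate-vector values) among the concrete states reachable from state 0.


BFS from 0:
Concrete reachable: {0, 2, 3, 4, 5, 6, 7, 9}
Abstract via predicates (s mod 2 == 0), (s mod 2 == 1), (s>=7):
  (0,1,0) <- {3, 5}
  (0,1,1) <- {7, 9}
  (1,0,0) <- {0, 2, 4, 6}
Distinct abstract states = 3

3


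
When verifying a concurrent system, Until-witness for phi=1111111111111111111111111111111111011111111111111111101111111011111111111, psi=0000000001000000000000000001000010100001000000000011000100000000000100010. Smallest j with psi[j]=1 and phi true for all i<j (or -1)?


(phi U psi) at 0: need smallest j with psi[j]=1 and phi[i]=1 for all i in [0,j).
Scan from step 0:
  step 0: phi=1, psi=0 -> continue
  step 1: phi=1, psi=0 -> continue
  step 2: phi=1, psi=0 -> continue
  step 3: phi=1, psi=0 -> continue
  step 9: psi=1 and phi held for [0,9) -> witness found
Witness step = 9

9


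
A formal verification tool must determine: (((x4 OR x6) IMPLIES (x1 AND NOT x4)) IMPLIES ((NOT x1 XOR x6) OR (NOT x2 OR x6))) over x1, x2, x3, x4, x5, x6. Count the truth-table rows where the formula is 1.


Formula: (((x4 OR x6) IMPLIES (x1 AND NOT x4)) IMPLIES ((NOT x1 XOR x6) OR (NOT x2 OR x6))) over 6 vars (64 rows)
Evaluate each row (x1, x2, x3, x4, x5, x6 as bits, MSB first):
  row 0 [000000]: (((0 OR 0) IMPLIES (0 AND NOT 0)) IMPLIES ((NOT 0 XOR 0) OR (NOT 0 OR 0))) -> 1
  row 1 [000001]: (((0 OR 1) IMPLIES (0 AND NOT 0)) IMPLIES ((NOT 0 XOR 1) OR (NOT 0 OR 1))) -> 1
  row 2 [000010]: (((0 OR 0) IMPLIES (0 AND NOT 0)) IMPLIES ((NOT 0 XOR 0) OR (NOT 0 OR 0))) -> 1
  row 3 [000011]: (((0 OR 1) IMPLIES (0 AND NOT 0)) IMPLIES ((NOT 0 XOR 1) OR (NOT 0 OR 1))) -> 1
  row 4 [000100]: (((1 OR 0) IMPLIES (0 AND NOT 1)) IMPLIES ((NOT 0 XOR 0) OR (NOT 0 OR 0))) -> 1
  (every remaining row is evaluated the same way; all 64 results are listed next)
Full result column, 8 rows per line (x1,x2,x3 fixed per line; x4,x5,x6 runs 000..111 left to right):
  rows 0-7 [x1,x2,x3=000]: 11111111  (ones: 8)
  rows 8-15 [x1,x2,x3=001]: 11111111  (ones: 8)
  rows 16-23 [x1,x2,x3=010]: 11111111  (ones: 8)
  rows 24-31 [x1,x2,x3=011]: 11111111  (ones: 8)
  rows 32-39 [x1,x2,x3=100]: 11111111  (ones: 8)
  rows 40-47 [x1,x2,x3=101]: 11111111  (ones: 8)
  rows 48-55 [x1,x2,x3=110]: 01011111  (ones: 6)
  rows 56-63 [x1,x2,x3=111]: 01011111  (ones: 6)
Count of 1-rows = 8+8+8+8+8+8+6+6 = 60

60


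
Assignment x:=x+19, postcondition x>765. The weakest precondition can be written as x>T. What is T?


Formula: wp(x:=E, P) = P[E/x] (substitute E for x in postcondition)
Step 1: Postcondition: x>765
Step 2: Substitute x+19 for x: x+19>765
Step 3: Solve for x: x > 765-19 = 746

746


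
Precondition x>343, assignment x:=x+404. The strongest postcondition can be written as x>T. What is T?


Formula: sp(P, x:=E) = exists old_x. (x = E[old_x/x]) AND P[old_x/x] (old_x is the value of x before the assignment; eliminate old_x by solving x = E[old_x/x] for old_x)
Step 1: Precondition P: x>343, i.e. old_x > 343
Step 2: Assignment gives x = old_x + 404, so old_x = x - 404
Step 3: Substitute into P: x - 404 > 343
Step 4: Simplify: x > 343+404 = 747

747


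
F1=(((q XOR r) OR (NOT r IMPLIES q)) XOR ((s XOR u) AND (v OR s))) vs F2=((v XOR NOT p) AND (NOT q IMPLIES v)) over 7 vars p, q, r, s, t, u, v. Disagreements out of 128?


F1 = (((q XOR r) OR (NOT r IMPLIES q)) XOR ((s XOR u) AND (v OR s)))
F2 = ((v XOR NOT p) AND (NOT q IMPLIES v))
Evaluate both on each of 128 rows (bits = p,q,r,s,t,u,v):
  row 0 [0000000]: F1=0 F2=0 -> 0
  row 1 [0000001]: F1=0 F2=0 -> 0
  row 2 [0000010]: F1=0 F2=0 -> 0
  row 3 [0000011]: F1=1 F2=0 (differ) -> 1
  row 4 [0000100]: F1=0 F2=0 -> 0
  (every remaining row is evaluated the same way; all 128 results are listed next)
Full result column, 8 rows per line (p,q,r,s fixed per line; t,u,v runs 000..111 left to right):
  rows 0-7 [p,q,r,s=0000]: 00010001  (ones: 2)
  rows 8-15 [p,q,r,s=0001]: 11001100  (ones: 4)
  rows 16-23 [p,q,r,s=0010]: 11101110  (ones: 6)
  rows 24-31 [p,q,r,s=0011]: 00110011  (ones: 4)
  rows 32-39 [p,q,r,s=0100]: 01000100  (ones: 2)
  rows 40-47 [p,q,r,s=0101]: 10011001  (ones: 4)
  rows 48-55 [p,q,r,s=0110]: 01000100  (ones: 2)
  rows 56-63 [p,q,r,s=0111]: 10011001  (ones: 4)
  rows 64-71 [p,q,r,s=1000]: 01000100  (ones: 2)
  rows 72-79 [p,q,r,s=1001]: 10011001  (ones: 4)
  rows 80-87 [p,q,r,s=1010]: 10111011  (ones: 6)
  rows 88-95 [p,q,r,s=1011]: 01100110  (ones: 4)
  rows 96-103 [p,q,r,s=1100]: 10111011  (ones: 6)
  rows 104-111 [p,q,r,s=1101]: 01100110  (ones: 4)
  rows 112-119 [p,q,r,s=1110]: 10111011  (ones: 6)
  rows 120-127 [p,q,r,s=1111]: 01100110  (ones: 4)
Disagreements = 2+4+6+4+2+4+2+4+2+4+6+4+6+4+6+4 = 64

64


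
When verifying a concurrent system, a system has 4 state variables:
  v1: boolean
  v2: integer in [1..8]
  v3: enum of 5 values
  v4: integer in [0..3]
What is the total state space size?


State space = product of domain sizes of all variables.
Domain sizes:
  v1 (boolean): 2
  v2 (integer in [1..8]): 8
  v3 (enum of 5 values): 5
  v4 (integer in [0..3]): 4
Product = 2 * 8 * 5 * 4 = 320

320
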